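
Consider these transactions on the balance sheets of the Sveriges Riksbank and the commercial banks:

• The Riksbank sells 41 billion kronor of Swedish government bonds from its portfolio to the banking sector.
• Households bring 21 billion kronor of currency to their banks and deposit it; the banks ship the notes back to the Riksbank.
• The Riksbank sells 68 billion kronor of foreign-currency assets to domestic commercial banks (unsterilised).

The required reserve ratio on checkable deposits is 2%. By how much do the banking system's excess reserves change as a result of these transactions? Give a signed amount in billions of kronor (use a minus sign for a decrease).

OMO sale (to banks) 41 billion kronor: reserves −41B, deposits 0.
Currency deposit 21 billion kronor: reserves +21B, deposits +21B.
FX sale 68 billion kronor: reserves −68B, deposits 0.
Totals: Δreserves = −88B, Δdeposits = +21B.
Δrequired reserves = 2% × +21B = +0.42B.
Δexcess reserves = Δreserves − Δrequired = −88B − (+0.42B) = -88.42 billion.

-88.42 billion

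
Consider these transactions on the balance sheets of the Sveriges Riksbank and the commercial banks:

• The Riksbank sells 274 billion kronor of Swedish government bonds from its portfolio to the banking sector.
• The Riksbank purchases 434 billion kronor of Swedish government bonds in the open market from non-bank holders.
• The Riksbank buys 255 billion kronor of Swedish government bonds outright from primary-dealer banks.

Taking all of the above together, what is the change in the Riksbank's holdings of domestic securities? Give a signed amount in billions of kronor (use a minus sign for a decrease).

Riksbank balance sheet:
  Assets:      Securities +415B
  Liabilities: Bank reserves +415B
Commercial banking system:
  Assets:      Reserves at CB +415B, Securities +19B
  Liabilities: Checkable deposits +434B
So the change in the Riksbank's holdings of domestic securities is +415 billion.

+415 billion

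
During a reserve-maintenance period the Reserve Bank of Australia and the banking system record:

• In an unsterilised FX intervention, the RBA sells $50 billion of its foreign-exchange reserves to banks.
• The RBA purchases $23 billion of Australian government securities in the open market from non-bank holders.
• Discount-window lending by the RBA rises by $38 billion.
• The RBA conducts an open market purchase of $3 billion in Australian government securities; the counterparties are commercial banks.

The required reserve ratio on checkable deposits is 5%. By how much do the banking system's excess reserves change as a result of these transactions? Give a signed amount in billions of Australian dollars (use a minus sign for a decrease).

FX sale $50 billion: reserves −$50B, deposits 0.
Asset purchase (from non-banks) $23 billion: reserves +$23B, deposits +$23B.
Discount-window loan $38 billion: reserves +$38B, deposits 0.
OMO purchase (from banks) $3 billion: reserves +$3B, deposits 0.
Totals: Δreserves = +$14B, Δdeposits = +$23B.
Δrequired reserves = 5% × +$23B = +$1.15B.
Δexcess reserves = Δreserves − Δrequired = +$14B − (+$1.15B) = +$12.85 billion.

+$12.85 billion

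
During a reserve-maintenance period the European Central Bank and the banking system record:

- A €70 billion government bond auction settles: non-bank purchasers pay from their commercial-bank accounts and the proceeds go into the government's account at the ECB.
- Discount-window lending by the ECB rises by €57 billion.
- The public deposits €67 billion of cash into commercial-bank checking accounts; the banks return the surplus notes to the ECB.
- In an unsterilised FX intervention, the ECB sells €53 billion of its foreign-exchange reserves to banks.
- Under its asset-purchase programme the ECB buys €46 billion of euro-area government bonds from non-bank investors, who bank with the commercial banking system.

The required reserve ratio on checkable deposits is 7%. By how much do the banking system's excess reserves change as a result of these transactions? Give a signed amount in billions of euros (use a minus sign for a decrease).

+€43.99 billion

Government account inflow €70 billion: reserves −€70B, deposits −€70B.
Discount-window loan €57 billion: reserves +€57B, deposits 0.
Currency deposit €67 billion: reserves +€67B, deposits +€67B.
FX sale €53 billion: reserves −€53B, deposits 0.
Asset purchase (from non-banks) €46 billion: reserves +€46B, deposits +€46B.
Totals: Δreserves = +€47B, Δdeposits = +€43B.
Δrequired reserves = 7% × +€43B = +€3.01B.
Δexcess reserves = Δreserves − Δrequired = +€47B − (+€3.01B) = +€43.99 billion.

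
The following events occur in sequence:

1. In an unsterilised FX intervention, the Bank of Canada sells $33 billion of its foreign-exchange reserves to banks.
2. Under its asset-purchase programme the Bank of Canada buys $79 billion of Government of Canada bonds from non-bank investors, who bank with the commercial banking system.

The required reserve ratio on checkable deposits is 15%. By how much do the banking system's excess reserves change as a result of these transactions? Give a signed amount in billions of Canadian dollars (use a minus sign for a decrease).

+$34.15 billion

FX sale $33 billion: reserves −$33B, deposits 0.
Asset purchase (from non-banks) $79 billion: reserves +$79B, deposits +$79B.
Totals: Δreserves = +$46B, Δdeposits = +$79B.
Δrequired reserves = 15% × +$79B = +$11.85B.
Δexcess reserves = Δreserves − Δrequired = +$46B − (+$11.85B) = +$34.15 billion.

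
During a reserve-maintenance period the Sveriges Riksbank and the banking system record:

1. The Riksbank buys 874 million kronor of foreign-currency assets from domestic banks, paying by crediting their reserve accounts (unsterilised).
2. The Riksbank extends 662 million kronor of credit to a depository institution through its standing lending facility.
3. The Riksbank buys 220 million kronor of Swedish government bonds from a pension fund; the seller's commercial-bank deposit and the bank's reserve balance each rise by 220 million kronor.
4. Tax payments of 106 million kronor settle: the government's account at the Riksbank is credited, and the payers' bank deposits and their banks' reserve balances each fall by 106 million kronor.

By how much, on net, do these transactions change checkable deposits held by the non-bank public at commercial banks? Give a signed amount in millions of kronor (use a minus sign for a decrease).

Riksbank balance sheet:
  Assets:      Securities +220M, Loans to banks +662M, Foreign assets +874M
  Liabilities: Bank reserves +1650M, Government deposits +106M
Commercial banking system:
  Assets:      Reserves at CB +1650M, Foreign assets −874M
  Liabilities: Checkable deposits +114M, Borrowings from CB +662M
So the change in checkable deposits held by the non-bank public at commercial banks is +114 million.

+114 million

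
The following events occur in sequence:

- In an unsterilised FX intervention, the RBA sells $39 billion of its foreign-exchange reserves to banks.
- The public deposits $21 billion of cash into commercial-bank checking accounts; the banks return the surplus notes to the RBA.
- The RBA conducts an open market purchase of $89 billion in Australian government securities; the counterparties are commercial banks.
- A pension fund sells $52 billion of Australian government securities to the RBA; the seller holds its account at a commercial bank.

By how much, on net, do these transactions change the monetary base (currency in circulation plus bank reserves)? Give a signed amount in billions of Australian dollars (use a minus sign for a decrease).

+$102 billion

RBA balance sheet:
  Assets:      Securities +$141B, Foreign assets −$39B
  Liabilities: Bank reserves +$123B, Currency in circulation −$21B
Commercial banking system:
  Assets:      Reserves at CB +$123B, Securities −$89B, Foreign assets +$39B
  Liabilities: Checkable deposits +$73B
Monetary base = currency + reserves: −$21B + (+$123B) = +$102 billion.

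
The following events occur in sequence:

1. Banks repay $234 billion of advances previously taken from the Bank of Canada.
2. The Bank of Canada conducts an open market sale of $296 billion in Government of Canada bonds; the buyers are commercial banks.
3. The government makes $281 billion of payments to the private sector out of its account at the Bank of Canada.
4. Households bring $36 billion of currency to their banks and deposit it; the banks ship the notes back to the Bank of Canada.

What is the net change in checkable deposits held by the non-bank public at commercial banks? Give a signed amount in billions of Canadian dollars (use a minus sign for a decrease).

+$317 billion

Bank of Canada balance sheet:
  Assets:      Securities −$296B, Loans to banks −$234B
  Liabilities: Bank reserves −$213B, Currency in circulation −$36B, Government deposits −$281B
Commercial banking system:
  Assets:      Reserves at CB −$213B, Securities +$296B
  Liabilities: Checkable deposits +$317B, Borrowings from CB −$234B
So the change in checkable deposits held by the non-bank public at commercial banks is +$317 billion.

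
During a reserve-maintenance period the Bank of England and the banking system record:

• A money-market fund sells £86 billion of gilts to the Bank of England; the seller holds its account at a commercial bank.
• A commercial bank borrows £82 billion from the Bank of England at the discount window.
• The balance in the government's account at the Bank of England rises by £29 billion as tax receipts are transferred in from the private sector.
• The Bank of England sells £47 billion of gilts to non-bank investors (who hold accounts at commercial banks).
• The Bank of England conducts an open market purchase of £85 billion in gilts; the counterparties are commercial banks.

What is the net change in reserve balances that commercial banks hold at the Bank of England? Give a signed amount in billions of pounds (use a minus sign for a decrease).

+£177 billion

Bank of England balance sheet:
  Assets:      Securities +£124B, Loans to banks +£82B
  Liabilities: Bank reserves +£177B, Government deposits +£29B
So the change in reserve balances that commercial banks hold at the Bank of England is +£177 billion.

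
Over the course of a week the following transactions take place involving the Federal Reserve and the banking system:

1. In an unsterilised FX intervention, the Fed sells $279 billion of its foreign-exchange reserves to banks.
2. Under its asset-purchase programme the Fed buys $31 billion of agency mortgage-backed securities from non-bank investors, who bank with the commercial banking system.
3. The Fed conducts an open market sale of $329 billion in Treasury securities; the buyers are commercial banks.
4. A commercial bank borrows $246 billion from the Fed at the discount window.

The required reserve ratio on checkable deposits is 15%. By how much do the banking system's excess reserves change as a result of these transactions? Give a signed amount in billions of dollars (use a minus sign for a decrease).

-$335.65 billion

FX sale $279 billion: reserves −$279B, deposits 0.
Asset purchase (from non-banks) $31 billion: reserves +$31B, deposits +$31B.
OMO sale (to banks) $329 billion: reserves −$329B, deposits 0.
Discount-window loan $246 billion: reserves +$246B, deposits 0.
Totals: Δreserves = −$331B, Δdeposits = +$31B.
Δrequired reserves = 15% × +$31B = +$4.65B.
Δexcess reserves = Δreserves − Δrequired = −$331B − (+$4.65B) = -$335.65 billion.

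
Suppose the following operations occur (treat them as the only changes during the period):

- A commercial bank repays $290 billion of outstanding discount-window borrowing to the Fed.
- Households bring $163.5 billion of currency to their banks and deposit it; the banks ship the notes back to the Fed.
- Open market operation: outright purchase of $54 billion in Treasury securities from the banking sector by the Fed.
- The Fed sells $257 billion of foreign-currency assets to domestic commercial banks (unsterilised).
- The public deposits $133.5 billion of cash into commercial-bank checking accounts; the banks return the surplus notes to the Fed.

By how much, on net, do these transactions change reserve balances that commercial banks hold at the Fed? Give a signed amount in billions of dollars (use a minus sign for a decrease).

-$196 billion

Discount-window repayment $290 billion: repayment is debited from reserves → −$290B.
Currency deposit $163.5 billion: returned notes are swapped for reserve credit → +$163.5B.
OMO purchase (from banks) $54 billion: the Fed pays by crediting reserve accounts → +$54B.
FX sale $257 billion: the buying banks pay out of their reserve balances → −$257B.
Currency deposit $133.5 billion: returned notes are swapped for reserve credit → +$133.5B.
Net: −290 + 163.5 + 54 − 257 + 133.5 = -$196 billion.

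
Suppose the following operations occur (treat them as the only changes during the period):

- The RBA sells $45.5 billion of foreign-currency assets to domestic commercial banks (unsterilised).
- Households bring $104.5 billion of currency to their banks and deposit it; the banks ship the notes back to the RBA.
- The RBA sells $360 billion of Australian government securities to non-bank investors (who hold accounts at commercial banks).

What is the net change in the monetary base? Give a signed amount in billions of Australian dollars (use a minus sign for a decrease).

FX sale $45.5 billion: RBA balance sheet contracts → −$45.5B.
Currency deposit $104.5 billion: just a shift between currency and reserves — both are base money → 0.
Asset sale (to non-banks) $360 billion: RBA balance sheet contracts → −$360B.
Net: −45.5 + 0 − 360 = -$405.5 billion.

-$405.5 billion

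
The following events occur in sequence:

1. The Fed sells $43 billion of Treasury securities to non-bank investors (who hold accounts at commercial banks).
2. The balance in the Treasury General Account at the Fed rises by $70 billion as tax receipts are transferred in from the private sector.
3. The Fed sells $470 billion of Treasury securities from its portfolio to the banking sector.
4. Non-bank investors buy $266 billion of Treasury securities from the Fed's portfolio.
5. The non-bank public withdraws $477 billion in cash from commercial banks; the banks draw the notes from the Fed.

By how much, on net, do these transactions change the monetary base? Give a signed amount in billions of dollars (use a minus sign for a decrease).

-$849 billion

Asset sale (to non-banks) $43 billion: Fed balance sheet contracts → −$43B.
Government account inflow $70 billion: reserves shift to a non-base liability → −$70B.
OMO sale (to banks) $470 billion: Fed balance sheet contracts → −$470B.
Asset sale (to non-banks) $266 billion: Fed balance sheet contracts → −$266B.
Currency withdrawal $477 billion: just a shift between currency and reserves — both are base money → 0.
Net: −43 − 70 − 470 − 266 + 0 = -$849 billion.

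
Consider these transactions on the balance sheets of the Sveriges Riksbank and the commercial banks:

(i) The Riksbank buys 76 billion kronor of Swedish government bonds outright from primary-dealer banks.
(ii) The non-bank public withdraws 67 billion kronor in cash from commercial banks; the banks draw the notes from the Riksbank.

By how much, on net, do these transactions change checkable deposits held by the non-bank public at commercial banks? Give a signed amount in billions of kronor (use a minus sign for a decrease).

-67 billion

OMO purchase (from banks) 76 billion kronor: the counterparty is a bank, so public deposits are unchanged → 0.
Currency withdrawal 67 billion kronor: non-bank counterparties' bank balances fall → −67B.
Net: 0 − 67 = -67 billion.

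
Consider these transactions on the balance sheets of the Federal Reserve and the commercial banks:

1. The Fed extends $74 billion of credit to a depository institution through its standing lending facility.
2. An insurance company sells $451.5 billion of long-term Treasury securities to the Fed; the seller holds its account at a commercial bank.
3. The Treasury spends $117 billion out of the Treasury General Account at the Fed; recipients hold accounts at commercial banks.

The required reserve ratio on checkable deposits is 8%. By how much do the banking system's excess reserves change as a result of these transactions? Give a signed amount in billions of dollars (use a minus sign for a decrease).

+$597.02 billion

Discount-window loan $74 billion: reserves +$74B, deposits 0.
Asset purchase (from non-banks) $451.5 billion: reserves +$451.5B, deposits +$451.5B.
Government spending $117 billion: reserves +$117B, deposits +$117B.
Totals: Δreserves = +$642.5B, Δdeposits = +$568.5B.
Δrequired reserves = 8% × +$568.5B = +$45.48B.
Δexcess reserves = Δreserves − Δrequired = +$642.5B − (+$45.48B) = +$597.02 billion.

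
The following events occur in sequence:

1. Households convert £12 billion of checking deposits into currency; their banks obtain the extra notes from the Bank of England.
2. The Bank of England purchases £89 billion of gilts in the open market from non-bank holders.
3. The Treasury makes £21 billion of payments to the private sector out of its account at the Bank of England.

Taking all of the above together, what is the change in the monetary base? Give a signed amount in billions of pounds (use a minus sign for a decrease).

Currency withdrawal £12 billion: just a shift between currency and reserves — both are base money → 0.
Asset purchase (from non-banks) £89 billion: Bank of England balance sheet expands → +£89B.
Government spending £21 billion: a non-base liability converts back to reserves → +£21B.
Net: 0 + 89 + 21 = +£110 billion.

+£110 billion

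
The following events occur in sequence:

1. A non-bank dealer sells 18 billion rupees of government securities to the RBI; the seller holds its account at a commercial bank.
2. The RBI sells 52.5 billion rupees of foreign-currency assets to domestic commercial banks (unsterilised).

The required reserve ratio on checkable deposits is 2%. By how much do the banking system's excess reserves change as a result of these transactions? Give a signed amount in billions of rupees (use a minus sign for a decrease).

-34.86 billion

Asset purchase (from non-banks) 18 billion rupees: reserves +18B, deposits +18B.
FX sale 52.5 billion rupees: reserves −52.5B, deposits 0.
Totals: Δreserves = −34.5B, Δdeposits = +18B.
Δrequired reserves = 2% × +18B = +0.36B.
Δexcess reserves = Δreserves − Δrequired = −34.5B − (+0.36B) = -34.86 billion.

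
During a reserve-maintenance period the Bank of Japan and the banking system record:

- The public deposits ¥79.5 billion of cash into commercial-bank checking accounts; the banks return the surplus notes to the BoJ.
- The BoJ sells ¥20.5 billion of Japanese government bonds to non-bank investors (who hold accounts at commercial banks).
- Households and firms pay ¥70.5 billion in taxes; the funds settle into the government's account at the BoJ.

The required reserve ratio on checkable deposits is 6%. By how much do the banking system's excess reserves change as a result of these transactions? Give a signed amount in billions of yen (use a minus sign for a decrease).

-¥10.81 billion

Currency deposit ¥79.5 billion: reserves +¥79.5B, deposits +¥79.5B.
Asset sale (to non-banks) ¥20.5 billion: reserves −¥20.5B, deposits −¥20.5B.
Government account inflow ¥70.5 billion: reserves −¥70.5B, deposits −¥70.5B.
Totals: Δreserves = −¥11.5B, Δdeposits = −¥11.5B.
Δrequired reserves = 6% × −¥11.5B = −¥0.69B.
Δexcess reserves = Δreserves − Δrequired = −¥11.5B − (−¥0.69B) = -¥10.81 billion.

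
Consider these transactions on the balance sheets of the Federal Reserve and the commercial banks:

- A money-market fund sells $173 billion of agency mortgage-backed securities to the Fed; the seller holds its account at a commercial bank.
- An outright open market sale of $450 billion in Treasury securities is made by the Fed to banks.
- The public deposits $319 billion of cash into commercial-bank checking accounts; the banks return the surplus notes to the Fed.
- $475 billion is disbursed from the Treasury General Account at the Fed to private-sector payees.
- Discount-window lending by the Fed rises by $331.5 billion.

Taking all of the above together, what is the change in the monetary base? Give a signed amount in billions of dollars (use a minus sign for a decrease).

+$529.5 billion

Asset purchase (from non-banks) $173 billion: Fed balance sheet expands → +$173B.
OMO sale (to banks) $450 billion: Fed balance sheet contracts → −$450B.
Currency deposit $319 billion: just a shift between currency and reserves — both are base money → 0.
Government spending $475 billion: a non-base liability converts back to reserves → +$475B.
Discount-window loan $331.5 billion: Fed balance sheet expands → +$331.5B.
Net: 173 − 450 + 0 + 475 + 331.5 = +$529.5 billion.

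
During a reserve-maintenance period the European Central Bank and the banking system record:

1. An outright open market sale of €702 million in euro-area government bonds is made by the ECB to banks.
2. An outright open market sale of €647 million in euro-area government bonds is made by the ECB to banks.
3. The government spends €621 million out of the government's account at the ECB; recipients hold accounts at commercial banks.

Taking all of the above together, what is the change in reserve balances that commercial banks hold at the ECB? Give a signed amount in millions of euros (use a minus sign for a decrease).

OMO sale (to banks) €702 million: the buying banks pay out of their reserve balances → −€702M.
OMO sale (to banks) €647 million: the buying banks pay out of their reserve balances → −€647M.
Government spending €621 million: government payments flow into bank reserve accounts → +€621M.
Net: −702 − 647 + 621 = -€728 million.

-€728 million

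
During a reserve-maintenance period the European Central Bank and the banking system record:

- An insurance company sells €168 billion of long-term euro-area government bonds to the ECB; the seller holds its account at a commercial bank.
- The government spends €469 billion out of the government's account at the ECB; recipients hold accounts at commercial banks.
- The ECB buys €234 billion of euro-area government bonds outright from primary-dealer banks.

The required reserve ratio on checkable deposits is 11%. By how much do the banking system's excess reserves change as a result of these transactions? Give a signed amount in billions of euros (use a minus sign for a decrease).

Asset purchase (from non-banks) €168 billion: reserves +€168B, deposits +€168B.
Government spending €469 billion: reserves +€469B, deposits +€469B.
OMO purchase (from banks) €234 billion: reserves +€234B, deposits 0.
Totals: Δreserves = +€871B, Δdeposits = +€637B.
Δrequired reserves = 11% × +€637B = +€70.07B.
Δexcess reserves = Δreserves − Δrequired = +€871B − (+€70.07B) = +€800.93 billion.

+€800.93 billion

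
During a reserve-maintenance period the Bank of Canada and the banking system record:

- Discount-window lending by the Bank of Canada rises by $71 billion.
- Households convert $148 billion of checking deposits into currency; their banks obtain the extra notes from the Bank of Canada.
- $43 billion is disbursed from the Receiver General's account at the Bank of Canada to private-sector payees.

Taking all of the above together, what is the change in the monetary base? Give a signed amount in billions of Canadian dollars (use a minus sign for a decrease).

+$114 billion

Bank of Canada balance sheet:
  Assets:      Loans to banks +$71B
  Liabilities: Bank reserves −$34B, Currency in circulation +$148B, Government deposits −$43B
Commercial banking system:
  Assets:      Reserves at CB −$34B
  Liabilities: Checkable deposits −$105B, Borrowings from CB +$71B
Monetary base = currency + reserves: +$148B + (−$34B) = +$114 billion.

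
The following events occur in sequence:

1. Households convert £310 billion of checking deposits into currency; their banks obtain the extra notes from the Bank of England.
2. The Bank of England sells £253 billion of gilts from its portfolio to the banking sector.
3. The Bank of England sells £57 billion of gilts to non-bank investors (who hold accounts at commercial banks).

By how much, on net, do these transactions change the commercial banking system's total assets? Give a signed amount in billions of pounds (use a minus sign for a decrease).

-£367 billion

Currency withdrawal £310 billion: bank balance sheets shrink → −£310B.
OMO sale (to banks) £253 billion: just an asset swap on bank balance sheets → 0.
Asset sale (to non-banks) £57 billion: bank balance sheets shrink → −£57B.
Net: −310 + 0 − 57 = -£367 billion.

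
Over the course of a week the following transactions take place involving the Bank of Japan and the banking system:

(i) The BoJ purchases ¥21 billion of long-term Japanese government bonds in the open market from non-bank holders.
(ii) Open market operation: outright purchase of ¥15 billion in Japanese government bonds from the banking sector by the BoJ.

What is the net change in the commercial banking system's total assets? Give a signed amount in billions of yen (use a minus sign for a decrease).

+¥21 billion

Asset purchase (from non-banks) ¥21 billion: bank balance sheets expand → +¥21B.
OMO purchase (from banks) ¥15 billion: just an asset swap on bank balance sheets → 0.
Net: 21 + 0 = +¥21 billion.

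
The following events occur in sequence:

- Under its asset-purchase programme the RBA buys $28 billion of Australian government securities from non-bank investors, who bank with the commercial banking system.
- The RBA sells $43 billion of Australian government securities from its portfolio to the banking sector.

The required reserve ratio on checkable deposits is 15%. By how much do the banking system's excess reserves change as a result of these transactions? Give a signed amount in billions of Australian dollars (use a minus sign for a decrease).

Asset purchase (from non-banks) $28 billion: reserves +$28B, deposits +$28B.
OMO sale (to banks) $43 billion: reserves −$43B, deposits 0.
Totals: Δreserves = −$15B, Δdeposits = +$28B.
Δrequired reserves = 15% × +$28B = +$4.2B.
Δexcess reserves = Δreserves − Δrequired = −$15B − (+$4.2B) = -$19.2 billion.

-$19.2 billion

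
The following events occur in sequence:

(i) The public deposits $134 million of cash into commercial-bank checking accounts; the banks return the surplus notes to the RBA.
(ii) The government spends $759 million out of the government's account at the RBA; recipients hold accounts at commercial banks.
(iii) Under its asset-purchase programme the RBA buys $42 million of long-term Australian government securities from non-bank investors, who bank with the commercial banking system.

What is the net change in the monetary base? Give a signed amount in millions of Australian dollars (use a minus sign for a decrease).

+$801 million

Currency deposit $134 million: just a shift between currency and reserves — both are base money → 0.
Government spending $759 million: a non-base liability converts back to reserves → +$759M.
Asset purchase (from non-banks) $42 million: RBA balance sheet expands → +$42M.
Net: 0 + 759 + 42 = +$801 million.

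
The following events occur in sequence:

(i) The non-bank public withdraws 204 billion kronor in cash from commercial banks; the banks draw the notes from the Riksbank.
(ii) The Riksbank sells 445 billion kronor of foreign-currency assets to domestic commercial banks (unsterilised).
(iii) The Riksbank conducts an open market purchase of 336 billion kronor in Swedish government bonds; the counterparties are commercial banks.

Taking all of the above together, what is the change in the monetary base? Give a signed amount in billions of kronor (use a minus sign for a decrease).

Riksbank balance sheet:
  Assets:      Securities +336B, Foreign assets −445B
  Liabilities: Bank reserves −313B, Currency in circulation +204B
Monetary base = currency + reserves: +204B + (−313B) = -109 billion.

-109 billion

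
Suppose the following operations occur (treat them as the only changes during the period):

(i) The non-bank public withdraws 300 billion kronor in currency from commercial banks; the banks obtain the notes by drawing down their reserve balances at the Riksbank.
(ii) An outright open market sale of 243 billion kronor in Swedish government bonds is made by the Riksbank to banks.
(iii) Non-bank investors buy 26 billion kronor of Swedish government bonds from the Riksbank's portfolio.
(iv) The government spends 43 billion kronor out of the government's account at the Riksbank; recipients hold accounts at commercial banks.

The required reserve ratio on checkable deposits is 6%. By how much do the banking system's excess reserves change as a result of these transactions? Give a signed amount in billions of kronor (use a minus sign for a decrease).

-509.02 billion

Currency withdrawal 300 billion kronor: reserves −300B, deposits −300B.
OMO sale (to banks) 243 billion kronor: reserves −243B, deposits 0.
Asset sale (to non-banks) 26 billion kronor: reserves −26B, deposits −26B.
Government spending 43 billion kronor: reserves +43B, deposits +43B.
Totals: Δreserves = −526B, Δdeposits = −283B.
Δrequired reserves = 6% × −283B = −16.98B.
Δexcess reserves = Δreserves − Δrequired = −526B − (−16.98B) = -509.02 billion.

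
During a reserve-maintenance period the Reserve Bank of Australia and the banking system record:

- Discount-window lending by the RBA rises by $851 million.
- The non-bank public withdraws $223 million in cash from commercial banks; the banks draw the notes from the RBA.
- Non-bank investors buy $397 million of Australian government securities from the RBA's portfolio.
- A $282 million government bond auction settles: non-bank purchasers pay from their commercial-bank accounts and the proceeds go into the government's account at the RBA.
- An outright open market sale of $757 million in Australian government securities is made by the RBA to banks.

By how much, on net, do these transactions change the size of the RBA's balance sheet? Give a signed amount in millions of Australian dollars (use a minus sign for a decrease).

-$303 million

Discount-window loan $851 million: an RBA asset is acquired → +$851M.
Currency withdrawal $223 million: only the composition of liabilities changes → 0.
Asset sale (to non-banks) $397 million: an RBA asset is shed → −$397M.
Government account inflow $282 million: only the composition of liabilities changes → 0.
OMO sale (to banks) $757 million: an RBA asset is shed → −$757M.
Net: 851 + 0 − 397 + 0 − 757 = -$303 million.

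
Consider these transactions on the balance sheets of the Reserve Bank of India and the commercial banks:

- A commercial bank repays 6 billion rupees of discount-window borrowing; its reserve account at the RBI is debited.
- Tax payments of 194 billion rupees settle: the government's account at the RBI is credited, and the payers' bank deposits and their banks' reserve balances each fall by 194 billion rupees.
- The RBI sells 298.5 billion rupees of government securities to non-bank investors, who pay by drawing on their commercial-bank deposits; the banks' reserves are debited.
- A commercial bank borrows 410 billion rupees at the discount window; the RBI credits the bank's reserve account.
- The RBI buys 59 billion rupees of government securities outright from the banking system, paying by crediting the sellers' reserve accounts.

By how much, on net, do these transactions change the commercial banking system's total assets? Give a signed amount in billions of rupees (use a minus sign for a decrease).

-88.5 billion

RBI balance sheet:
  Assets:      Securities −239.5B, Loans to banks +404B
  Liabilities: Bank reserves −29.5B, Government deposits +194B
Commercial banking system:
  Assets:      Reserves at CB −29.5B, Securities −59B
  Liabilities: Checkable deposits −492.5B, Borrowings from CB +404B
Change in total bank assets = -88.5 billion.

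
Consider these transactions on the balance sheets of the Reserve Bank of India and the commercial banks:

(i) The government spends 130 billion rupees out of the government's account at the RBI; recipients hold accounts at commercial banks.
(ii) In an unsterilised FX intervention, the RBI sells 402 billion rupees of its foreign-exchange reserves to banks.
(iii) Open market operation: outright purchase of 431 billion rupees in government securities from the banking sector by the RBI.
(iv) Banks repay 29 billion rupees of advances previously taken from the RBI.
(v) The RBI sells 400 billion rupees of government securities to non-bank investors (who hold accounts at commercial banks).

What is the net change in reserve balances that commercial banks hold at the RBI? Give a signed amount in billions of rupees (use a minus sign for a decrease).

Government spending 130 billion rupees: government payments flow into bank reserve accounts → +130B.
FX sale 402 billion rupees: the buying banks pay out of their reserve balances → −402B.
OMO purchase (from banks) 431 billion rupees: the RBI pays by crediting reserve accounts → +431B.
Discount-window repayment 29 billion rupees: repayment is debited from reserves → −29B.
Asset sale (to non-banks) 400 billion rupees: the non-bank buyers' banks settle from reserves → −400B.
Net: 130 − 402 + 431 − 29 − 400 = -270 billion.

-270 billion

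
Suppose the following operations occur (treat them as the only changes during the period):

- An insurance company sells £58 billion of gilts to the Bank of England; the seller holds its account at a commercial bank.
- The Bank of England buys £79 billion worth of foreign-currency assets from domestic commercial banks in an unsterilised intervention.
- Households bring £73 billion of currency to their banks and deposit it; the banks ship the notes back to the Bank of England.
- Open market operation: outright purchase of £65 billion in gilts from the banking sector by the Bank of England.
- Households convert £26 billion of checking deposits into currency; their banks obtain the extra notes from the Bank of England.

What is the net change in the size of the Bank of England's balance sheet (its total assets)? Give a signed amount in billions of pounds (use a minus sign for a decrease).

+£202 billion

Asset purchase (from non-banks) £58 billion: a Bank of England asset is acquired → +£58B.
FX purchase £79 billion: a Bank of England asset is acquired → +£79B.
Currency deposit £73 billion: only the composition of liabilities changes → 0.
OMO purchase (from banks) £65 billion: a Bank of England asset is acquired → +£65B.
Currency withdrawal £26 billion: only the composition of liabilities changes → 0.
Net: 58 + 79 + 0 + 65 + 0 = +£202 billion.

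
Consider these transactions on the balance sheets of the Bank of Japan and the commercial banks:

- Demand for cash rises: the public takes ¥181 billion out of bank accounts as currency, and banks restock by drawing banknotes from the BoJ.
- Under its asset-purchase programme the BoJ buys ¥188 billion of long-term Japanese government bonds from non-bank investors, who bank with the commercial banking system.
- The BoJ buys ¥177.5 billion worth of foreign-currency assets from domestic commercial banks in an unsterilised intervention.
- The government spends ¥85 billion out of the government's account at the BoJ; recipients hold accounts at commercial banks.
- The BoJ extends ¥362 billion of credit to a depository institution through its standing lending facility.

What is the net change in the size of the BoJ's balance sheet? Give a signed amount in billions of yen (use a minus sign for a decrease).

+¥727.5 billion

BoJ balance sheet:
  Assets:      Securities +¥188B, Loans to banks +¥362B, Foreign assets +¥177.5B
  Liabilities: Bank reserves +¥631.5B, Currency in circulation +¥181B, Government deposits −¥85B
Change in total BoJ assets = +¥727.5 billion.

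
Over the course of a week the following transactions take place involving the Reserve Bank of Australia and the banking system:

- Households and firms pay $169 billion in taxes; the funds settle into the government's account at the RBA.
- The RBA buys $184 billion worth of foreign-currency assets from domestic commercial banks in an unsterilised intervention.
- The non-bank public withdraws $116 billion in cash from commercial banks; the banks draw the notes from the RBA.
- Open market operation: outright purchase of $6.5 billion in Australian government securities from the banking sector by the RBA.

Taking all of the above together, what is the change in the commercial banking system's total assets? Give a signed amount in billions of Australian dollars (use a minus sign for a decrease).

-$285 billion

RBA balance sheet:
  Assets:      Securities +$6.5B, Foreign assets +$184B
  Liabilities: Bank reserves −$94.5B, Currency in circulation +$116B, Government deposits +$169B
Commercial banking system:
  Assets:      Reserves at CB −$94.5B, Securities −$6.5B, Foreign assets −$184B
  Liabilities: Checkable deposits −$285B
Change in total bank assets = -$285 billion.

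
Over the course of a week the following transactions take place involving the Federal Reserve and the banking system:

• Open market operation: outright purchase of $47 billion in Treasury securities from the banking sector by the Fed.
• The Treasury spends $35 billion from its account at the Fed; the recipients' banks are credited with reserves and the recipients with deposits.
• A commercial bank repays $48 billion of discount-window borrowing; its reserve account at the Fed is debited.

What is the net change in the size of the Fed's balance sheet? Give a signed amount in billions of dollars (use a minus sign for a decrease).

-$1 billion

OMO purchase (from banks) $47 billion: a Fed asset is acquired → +$47B.
Government spending $35 billion: only the composition of liabilities changes → 0.
Discount-window repayment $48 billion: a Fed asset is shed → −$48B.
Net: 47 + 0 − 48 = -$1 billion.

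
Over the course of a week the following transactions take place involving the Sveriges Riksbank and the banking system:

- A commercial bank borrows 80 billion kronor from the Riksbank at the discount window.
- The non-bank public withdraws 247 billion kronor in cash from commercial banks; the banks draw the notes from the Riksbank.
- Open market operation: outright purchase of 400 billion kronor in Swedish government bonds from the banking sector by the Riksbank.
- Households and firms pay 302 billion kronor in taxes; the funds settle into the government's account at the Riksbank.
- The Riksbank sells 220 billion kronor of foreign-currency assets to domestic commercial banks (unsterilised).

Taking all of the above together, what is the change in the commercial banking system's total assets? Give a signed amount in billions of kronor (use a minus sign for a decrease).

-469 billion

Riksbank balance sheet:
  Assets:      Securities +400B, Loans to banks +80B, Foreign assets −220B
  Liabilities: Bank reserves −289B, Currency in circulation +247B, Government deposits +302B
Commercial banking system:
  Assets:      Reserves at CB −289B, Securities −400B, Foreign assets +220B
  Liabilities: Checkable deposits −549B, Borrowings from CB +80B
Change in total bank assets = -469 billion.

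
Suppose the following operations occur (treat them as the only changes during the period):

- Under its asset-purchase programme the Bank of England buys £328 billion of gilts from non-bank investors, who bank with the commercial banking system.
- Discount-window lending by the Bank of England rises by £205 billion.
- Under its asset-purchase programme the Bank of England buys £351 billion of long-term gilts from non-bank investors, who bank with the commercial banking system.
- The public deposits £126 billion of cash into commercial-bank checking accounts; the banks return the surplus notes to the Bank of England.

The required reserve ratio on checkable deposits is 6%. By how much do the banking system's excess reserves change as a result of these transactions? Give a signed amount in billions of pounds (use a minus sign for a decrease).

Asset purchase (from non-banks) £328 billion: reserves +£328B, deposits +£328B.
Discount-window loan £205 billion: reserves +£205B, deposits 0.
Asset purchase (from non-banks) £351 billion: reserves +£351B, deposits +£351B.
Currency deposit £126 billion: reserves +£126B, deposits +£126B.
Totals: Δreserves = +£1010B, Δdeposits = +£805B.
Δrequired reserves = 6% × +£805B = +£48.3B.
Δexcess reserves = Δreserves − Δrequired = +£1010B − (+£48.3B) = +£961.7 billion.

+£961.7 billion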